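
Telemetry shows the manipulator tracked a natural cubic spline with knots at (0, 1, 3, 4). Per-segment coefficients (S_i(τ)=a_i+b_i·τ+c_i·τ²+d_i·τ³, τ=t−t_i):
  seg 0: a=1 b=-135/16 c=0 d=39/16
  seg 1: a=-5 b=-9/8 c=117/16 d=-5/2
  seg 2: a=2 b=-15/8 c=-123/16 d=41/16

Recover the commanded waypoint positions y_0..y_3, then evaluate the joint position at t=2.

y_0=1 y_1=-5 y_2=2 y_3=-5
S(2) = -21/16

y_0 = S_0(0) = a_0 = 1
y_1 = S_1(0) = a_1 = -5
y_2 = S_2(0) = a_2 = 2
y_3 = S_2(1) = -5
t_q=2 is in segment 1 (τ=1); S_1(τ)=-21/16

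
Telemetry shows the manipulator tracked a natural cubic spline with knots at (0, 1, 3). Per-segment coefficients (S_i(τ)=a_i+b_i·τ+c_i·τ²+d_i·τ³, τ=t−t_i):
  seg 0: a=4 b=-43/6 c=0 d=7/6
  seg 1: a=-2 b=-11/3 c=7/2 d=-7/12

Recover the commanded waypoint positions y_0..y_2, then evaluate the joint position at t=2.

y_0 = S_0(0) = a_0 = 4
y_1 = S_1(0) = a_1 = -2
y_2 = S_1(2) = 0
t_q=2 is in segment 1 (τ=1); S_1(τ)=-11/4

y_0=4 y_1=-2 y_2=0
S(2) = -11/4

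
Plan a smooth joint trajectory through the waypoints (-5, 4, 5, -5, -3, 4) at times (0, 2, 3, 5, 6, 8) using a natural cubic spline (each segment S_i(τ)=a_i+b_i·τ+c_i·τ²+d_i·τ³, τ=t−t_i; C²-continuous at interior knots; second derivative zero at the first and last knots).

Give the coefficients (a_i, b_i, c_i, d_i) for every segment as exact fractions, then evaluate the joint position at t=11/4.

Δ: Δ0=9/2, Δ1=1, Δ2=-5, Δ3=2, Δ4=7/2
row 1: diag=6, rhs=-21; c'=1/6, d'=-7/2
row 2: denom=6−1·1/6=35/6; d'=(-36−1·-7/2)/(35/6)=-39/7
row 3: denom=6−2·12/35=186/35; d'=(42−2·-39/7)/(186/35)=10
row 4: denom=6−1·35/186=1081/186; d'=(9−1·10)/(1081/186)=-186/1081
back: M4=-186/1081
back: M3=10−35/186·-186/1081=10845/1081
back: M2=-39/7−12/35·10845/1081=-9741/1081
back: M1=-7/2−1/6·-9741/1081=-2160/1081
M: M0=0, M1=-2160/1081, M2=-9741/1081, M3=10845/1081, M4=-186/1081, M5=0
seg 0: a=-5, c=M0/2=0, d=(M1−M0)/(6·2)=-180/1081, b=Δ0−h0·(2M0+M1)/6=11169/2162
seg 1: a=4, c=M1/2=-1080/1081, d=(M2−M1)/(6·1)=-2527/2162, b=Δ1−h1·(2M1+M2)/6=6849/2162
seg 2: a=5, c=M2/2=-9741/2162, d=(M3−M2)/(6·2)=73/46, b=Δ2−h2·(2M2+M3)/6=-2526/1081
seg 3: a=-5, c=M3/2=10845/2162, d=(M4−M3)/(6·1)=-3677/2162, b=Δ3−h3·(2M3+M4)/6=-1422/1081
seg 4: a=-3, c=M4/2=-93/1081, d=(M5−M4)/(6·2)=31/2162, b=Δ4−h4·(2M4+M5)/6=7815/2162
t_q=11/4 → seg 1, τ=3/4; S=4+6849/2162·τ+-1080/1081·τ²+-2527/2162·τ³=736235/138368

  seg 0: a=-5 b=11169/2162 c=0 d=-180/1081
  seg 1: a=4 b=6849/2162 c=-1080/1081 d=-2527/2162
  seg 2: a=5 b=-2526/1081 c=-9741/2162 d=73/46
  seg 3: a=-5 b=-1422/1081 c=10845/2162 d=-3677/2162
  seg 4: a=-3 b=7815/2162 c=-93/1081 d=31/2162
S(11/4) = 736235/138368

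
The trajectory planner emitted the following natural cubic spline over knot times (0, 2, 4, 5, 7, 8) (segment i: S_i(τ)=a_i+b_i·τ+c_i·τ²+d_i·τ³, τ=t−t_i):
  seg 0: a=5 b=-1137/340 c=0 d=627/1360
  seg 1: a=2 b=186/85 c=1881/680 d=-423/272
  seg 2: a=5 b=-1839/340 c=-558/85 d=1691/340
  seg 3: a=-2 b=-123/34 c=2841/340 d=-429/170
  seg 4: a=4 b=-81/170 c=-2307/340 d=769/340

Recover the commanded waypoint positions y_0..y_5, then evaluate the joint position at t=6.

y_0=5 y_1=2 y_2=5 y_3=-2 y_4=4 y_5=-1
S(6) = 73/340

y_0 = S_0(0) = a_0 = 5
y_1 = S_1(0) = a_1 = 2
y_2 = S_2(0) = a_2 = 5
y_3 = S_3(0) = a_3 = -2
y_4 = S_4(0) = a_4 = 4
y_5 = S_4(1) = -1
t_q=6 is in segment 3 (τ=1); S_3(τ)=73/340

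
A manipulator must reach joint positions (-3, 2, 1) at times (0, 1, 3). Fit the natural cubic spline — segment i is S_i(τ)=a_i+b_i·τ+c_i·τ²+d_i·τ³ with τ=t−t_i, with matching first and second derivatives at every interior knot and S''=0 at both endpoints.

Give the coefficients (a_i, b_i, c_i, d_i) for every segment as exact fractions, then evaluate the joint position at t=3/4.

Δ: Δ0=5, Δ1=-1/2
row 1: diag=6, rhs=-33; c'=1/3, d'=-11/2
back: M1=-11/2
M: M0=0, M1=-11/2, M2=0
seg 0: a=-3, c=M0/2=0, d=(M1−M0)/(6·1)=-11/12, b=Δ0−h0·(2M0+M1)/6=71/12
seg 1: a=2, c=M1/2=-11/4, d=(M2−M1)/(6·2)=11/24, b=Δ1−h1·(2M1+M2)/6=19/6
t_q=3/4 → seg 0, τ=3/4; S=-3+71/12·τ+0·τ²+-11/12·τ³=269/256

  seg 0: a=-3 b=71/12 c=0 d=-11/12
  seg 1: a=2 b=19/6 c=-11/4 d=11/24
S(3/4) = 269/256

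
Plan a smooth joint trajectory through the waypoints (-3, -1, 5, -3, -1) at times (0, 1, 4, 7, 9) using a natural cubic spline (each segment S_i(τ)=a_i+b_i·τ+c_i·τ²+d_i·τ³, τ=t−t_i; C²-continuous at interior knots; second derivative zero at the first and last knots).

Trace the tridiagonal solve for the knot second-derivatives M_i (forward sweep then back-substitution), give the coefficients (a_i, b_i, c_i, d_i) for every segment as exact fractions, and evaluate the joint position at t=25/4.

Δ: Δ0=2, Δ1=2, Δ2=-8/3, Δ3=1
row 1: diag=8, rhs=0; c'=3/8, d'=0
row 2: denom=12−3·3/8=87/8; d'=(-28−3·0)/(87/8)=-224/87
row 3: denom=10−3·8/29=266/29; d'=(22−3·-224/87)/(266/29)=431/133
back: M3=431/133
back: M2=-224/87−8/29·431/133=-1384/399
back: M1=0−3/8·-1384/399=173/133
M: M0=0, M1=173/133, M2=-1384/399, M3=431/133, M4=0
seg 0: a=-3, c=M0/2=0, d=(M1−M0)/(6·1)=173/798, b=Δ0−h0·(2M0+M1)/6=1423/798
seg 1: a=-1, c=M1/2=173/266, d=(M2−M1)/(6·3)=-1903/7182, b=Δ1−h1·(2M1+M2)/6=971/399
seg 2: a=5, c=M2/2=-692/399, d=(M3−M2)/(6·3)=2677/7182, b=Δ2−h2·(2M2+M3)/6=-653/798
seg 3: a=-3, c=M3/2=431/266, d=(M4−M3)/(6·2)=-431/1596, b=Δ3−h3·(2M3+M4)/6=-463/399
t_q=25/4 → seg 2, τ=9/4; S=5+-653/798·τ+-692/399·τ²+2677/7182·τ³=-23417/17024

  seg 0: a=-3 b=1423/798 c=0 d=173/798
  seg 1: a=-1 b=971/399 c=173/266 d=-1903/7182
  seg 2: a=5 b=-653/798 c=-692/399 d=2677/7182
  seg 3: a=-3 b=-463/399 c=431/266 d=-431/1596
S(25/4) = -23417/17024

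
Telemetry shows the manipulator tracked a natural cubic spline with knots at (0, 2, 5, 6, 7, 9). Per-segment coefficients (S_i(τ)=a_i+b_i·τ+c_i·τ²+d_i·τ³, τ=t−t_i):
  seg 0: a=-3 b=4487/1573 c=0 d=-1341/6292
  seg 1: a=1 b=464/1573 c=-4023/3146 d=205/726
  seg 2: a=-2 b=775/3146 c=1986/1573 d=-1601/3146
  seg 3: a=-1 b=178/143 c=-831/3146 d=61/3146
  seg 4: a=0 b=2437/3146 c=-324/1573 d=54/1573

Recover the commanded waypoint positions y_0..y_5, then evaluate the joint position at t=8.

y_0 = S_0(0) = a_0 = -3
y_1 = S_1(0) = a_1 = 1
y_2 = S_2(0) = a_2 = -2
y_3 = S_3(0) = a_3 = -1
y_4 = S_4(0) = a_4 = 0
y_5 = S_4(2) = 1
t_q=8 is in segment 4 (τ=1); S_4(τ)=1897/3146

y_0=-3 y_1=1 y_2=-2 y_3=-1 y_4=0 y_5=1
S(8) = 1897/3146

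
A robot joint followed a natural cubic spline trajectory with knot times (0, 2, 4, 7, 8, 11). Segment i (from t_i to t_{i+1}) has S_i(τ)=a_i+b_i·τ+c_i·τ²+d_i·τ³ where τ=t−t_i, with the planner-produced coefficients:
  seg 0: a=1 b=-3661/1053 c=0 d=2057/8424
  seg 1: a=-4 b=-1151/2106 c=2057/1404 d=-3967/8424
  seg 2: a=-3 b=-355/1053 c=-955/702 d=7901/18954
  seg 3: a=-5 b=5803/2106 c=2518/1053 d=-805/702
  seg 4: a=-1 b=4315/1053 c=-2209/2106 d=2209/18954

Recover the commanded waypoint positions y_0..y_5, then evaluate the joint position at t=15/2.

y_0 = S_0(0) = a_0 = 1
y_1 = S_1(0) = a_1 = -4
y_2 = S_2(0) = a_2 = -3
y_3 = S_3(0) = a_3 = -5
y_4 = S_4(0) = a_4 = -1
y_5 = S_4(3) = 5
t_q=15/2 is in segment 3 (τ=1/2); S_3(τ)=-53371/16848

y_0=1 y_1=-4 y_2=-3 y_3=-5 y_4=-1 y_5=5
S(15/2) = -53371/16848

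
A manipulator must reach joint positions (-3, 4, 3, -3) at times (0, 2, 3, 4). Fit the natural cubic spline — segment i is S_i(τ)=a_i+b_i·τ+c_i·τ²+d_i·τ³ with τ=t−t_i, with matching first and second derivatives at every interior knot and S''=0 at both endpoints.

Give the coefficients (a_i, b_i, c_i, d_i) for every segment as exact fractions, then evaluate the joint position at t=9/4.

  seg 0: a=-3 b=213/46 c=0 d=-13/46
  seg 1: a=4 b=57/46 c=-39/23 d=-25/46
  seg 2: a=3 b=-87/23 c=-153/46 d=51/46
S(9/4) = 537/128

Δ: Δ0=7/2, Δ1=-1, Δ2=-6
row 1: diag=6, rhs=-27; c'=1/6, d'=-9/2
row 2: denom=4−1·1/6=23/6; d'=(-30−1·-9/2)/(23/6)=-153/23
back: M2=-153/23
back: M1=-9/2−1/6·-153/23=-78/23
M: M0=0, M1=-78/23, M2=-153/23, M3=0
seg 0: a=-3, c=M0/2=0, d=(M1−M0)/(6·2)=-13/46, b=Δ0−h0·(2M0+M1)/6=213/46
seg 1: a=4, c=M1/2=-39/23, d=(M2−M1)/(6·1)=-25/46, b=Δ1−h1·(2M1+M2)/6=57/46
seg 2: a=3, c=M2/2=-153/46, d=(M3−M2)/(6·1)=51/46, b=Δ2−h2·(2M2+M3)/6=-87/23
t_q=9/4 → seg 1, τ=1/4; S=4+57/46·τ+-39/23·τ²+-25/46·τ³=537/128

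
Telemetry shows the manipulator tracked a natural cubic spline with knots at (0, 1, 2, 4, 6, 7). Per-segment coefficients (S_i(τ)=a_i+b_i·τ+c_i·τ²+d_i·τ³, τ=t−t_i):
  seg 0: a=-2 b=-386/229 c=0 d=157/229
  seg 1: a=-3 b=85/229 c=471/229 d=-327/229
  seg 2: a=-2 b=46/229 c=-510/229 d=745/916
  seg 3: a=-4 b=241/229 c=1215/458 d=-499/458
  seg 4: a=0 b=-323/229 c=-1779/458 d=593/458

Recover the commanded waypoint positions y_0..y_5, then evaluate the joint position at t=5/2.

y_0=-2 y_1=-3 y_2=-2 y_3=-4 y_4=0 y_5=-4
S(5/2) = -17255/7328

y_0 = S_0(0) = a_0 = -2
y_1 = S_1(0) = a_1 = -3
y_2 = S_2(0) = a_2 = -2
y_3 = S_3(0) = a_3 = -4
y_4 = S_4(0) = a_4 = 0
y_5 = S_4(1) = -4
t_q=5/2 is in segment 2 (τ=1/2); S_2(τ)=-17255/7328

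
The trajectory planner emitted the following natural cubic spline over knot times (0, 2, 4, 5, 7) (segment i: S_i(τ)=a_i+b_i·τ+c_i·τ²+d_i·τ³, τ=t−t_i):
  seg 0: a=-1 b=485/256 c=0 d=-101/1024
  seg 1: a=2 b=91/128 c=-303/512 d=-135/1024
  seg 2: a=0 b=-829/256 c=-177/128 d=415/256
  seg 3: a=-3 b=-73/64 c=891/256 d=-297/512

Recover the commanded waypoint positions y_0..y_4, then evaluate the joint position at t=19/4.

y_0=-1 y_1=2 y_2=0 y_3=-3 y_4=4
S(19/4) = -41331/16384

y_0 = S_0(0) = a_0 = -1
y_1 = S_1(0) = a_1 = 2
y_2 = S_2(0) = a_2 = 0
y_3 = S_3(0) = a_3 = -3
y_4 = S_3(2) = 4
t_q=19/4 is in segment 2 (τ=3/4); S_2(τ)=-41331/16384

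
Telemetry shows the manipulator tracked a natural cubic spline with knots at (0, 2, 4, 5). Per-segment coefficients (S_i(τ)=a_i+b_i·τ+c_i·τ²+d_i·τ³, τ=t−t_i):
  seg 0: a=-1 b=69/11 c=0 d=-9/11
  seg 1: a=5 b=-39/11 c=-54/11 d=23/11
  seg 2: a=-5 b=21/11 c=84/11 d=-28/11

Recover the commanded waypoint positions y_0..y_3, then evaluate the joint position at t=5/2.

y_0=-1 y_1=5 y_2=-5 y_3=2
S(5/2) = 199/88

y_0 = S_0(0) = a_0 = -1
y_1 = S_1(0) = a_1 = 5
y_2 = S_2(0) = a_2 = -5
y_3 = S_2(1) = 2
t_q=5/2 is in segment 1 (τ=1/2); S_1(τ)=199/88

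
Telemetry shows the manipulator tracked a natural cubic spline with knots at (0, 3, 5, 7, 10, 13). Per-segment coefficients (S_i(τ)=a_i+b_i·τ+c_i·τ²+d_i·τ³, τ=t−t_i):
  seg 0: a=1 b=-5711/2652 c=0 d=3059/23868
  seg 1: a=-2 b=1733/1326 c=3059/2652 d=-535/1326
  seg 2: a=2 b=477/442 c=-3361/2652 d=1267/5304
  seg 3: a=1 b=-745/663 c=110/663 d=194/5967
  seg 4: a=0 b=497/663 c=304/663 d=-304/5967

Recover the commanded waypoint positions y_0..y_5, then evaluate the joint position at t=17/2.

y_0=1 y_1=-2 y_2=2 y_3=1 y_4=0 y_5=5
S(17/2) = -179/884

y_0 = S_0(0) = a_0 = 1
y_1 = S_1(0) = a_1 = -2
y_2 = S_2(0) = a_2 = 2
y_3 = S_3(0) = a_3 = 1
y_4 = S_4(0) = a_4 = 0
y_5 = S_4(3) = 5
t_q=17/2 is in segment 3 (τ=3/2); S_3(τ)=-179/884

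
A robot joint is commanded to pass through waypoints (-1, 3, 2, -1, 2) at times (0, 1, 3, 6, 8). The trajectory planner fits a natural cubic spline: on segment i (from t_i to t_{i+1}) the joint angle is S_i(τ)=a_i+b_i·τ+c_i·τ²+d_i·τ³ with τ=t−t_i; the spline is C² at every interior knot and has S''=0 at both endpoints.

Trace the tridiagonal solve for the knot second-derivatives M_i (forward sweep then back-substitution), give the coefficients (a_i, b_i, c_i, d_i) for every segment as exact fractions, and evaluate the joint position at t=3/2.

Δ: Δ0=4, Δ1=-1/2, Δ2=-1, Δ3=3/2
row 1: diag=6, rhs=-27; c'=1/3, d'=-9/2
row 2: denom=10−2·1/3=28/3; d'=(-3−2·-9/2)/(28/3)=9/14
row 3: denom=10−3·9/28=253/28; d'=(15−3·9/14)/(253/28)=366/253
back: M3=366/253
back: M2=9/14−9/28·366/253=45/253
back: M1=-9/2−1/3·45/253=-2307/506
M: M0=0, M1=-2307/506, M2=45/253, M3=366/253, M4=0
seg 0: a=-1, c=M0/2=0, d=(M1−M0)/(6·1)=-769/1012, b=Δ0−h0·(2M0+M1)/6=4817/1012
seg 1: a=3, c=M1/2=-2307/1012, d=(M2−M1)/(6·2)=799/2024, b=Δ1−h1·(2M1+M2)/6=1255/506
seg 2: a=2, c=M2/2=45/506, d=(M3−M2)/(6·3)=107/1518, b=Δ2−h2·(2M2+M3)/6=-481/253
seg 3: a=-1, c=M3/2=183/253, d=(M4−M3)/(6·2)=-61/506, b=Δ3−h3·(2M3+M4)/6=271/506
t_q=3/2 → seg 1, τ=1/2; S=3+1255/506·τ+-2307/1012·τ²+799/2024·τ³=60227/16192

  seg 0: a=-1 b=4817/1012 c=0 d=-769/1012
  seg 1: a=3 b=1255/506 c=-2307/1012 d=799/2024
  seg 2: a=2 b=-481/253 c=45/506 d=107/1518
  seg 3: a=-1 b=271/506 c=183/253 d=-61/506
S(3/2) = 60227/16192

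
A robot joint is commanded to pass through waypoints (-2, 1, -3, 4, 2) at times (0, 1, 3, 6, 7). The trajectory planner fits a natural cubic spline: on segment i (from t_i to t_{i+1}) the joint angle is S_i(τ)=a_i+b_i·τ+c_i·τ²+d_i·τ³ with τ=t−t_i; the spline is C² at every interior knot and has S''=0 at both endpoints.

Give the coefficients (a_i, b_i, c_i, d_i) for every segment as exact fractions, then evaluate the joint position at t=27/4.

Δ: Δ0=3, Δ1=-2, Δ2=7/3, Δ3=-2
row 1: diag=6, rhs=-30; c'=1/3, d'=-5
row 2: denom=10−2·1/3=28/3; d'=(26−2·-5)/(28/3)=27/7
row 3: denom=8−3·9/28=197/28; d'=(-26−3·27/7)/(197/28)=-1052/197
back: M3=-1052/197
back: M2=27/7−9/28·-1052/197=1098/197
back: M1=-5−1/3·1098/197=-1351/197
M: M0=0, M1=-1351/197, M2=1098/197, M3=-1052/197, M4=0
seg 0: a=-2, c=M0/2=0, d=(M1−M0)/(6·1)=-1351/1182, b=Δ0−h0·(2M0+M1)/6=4897/1182
seg 1: a=1, c=M1/2=-1351/394, d=(M2−M1)/(6·2)=2449/2364, b=Δ1−h1·(2M1+M2)/6=422/591
seg 2: a=-3, c=M2/2=549/197, d=(M3−M2)/(6·3)=-1075/1773, b=Δ2−h2·(2M2+M3)/6=-337/591
seg 3: a=4, c=M3/2=-526/197, d=(M4−M3)/(6·1)=526/591, b=Δ3−h3·(2M3+M4)/6=-130/591
t_q=27/4 → seg 3, τ=3/4; S=4+-130/591·τ+-526/197·τ²+526/591·τ³=17075/6304

  seg 0: a=-2 b=4897/1182 c=0 d=-1351/1182
  seg 1: a=1 b=422/591 c=-1351/394 d=2449/2364
  seg 2: a=-3 b=-337/591 c=549/197 d=-1075/1773
  seg 3: a=4 b=-130/591 c=-526/197 d=526/591
S(27/4) = 17075/6304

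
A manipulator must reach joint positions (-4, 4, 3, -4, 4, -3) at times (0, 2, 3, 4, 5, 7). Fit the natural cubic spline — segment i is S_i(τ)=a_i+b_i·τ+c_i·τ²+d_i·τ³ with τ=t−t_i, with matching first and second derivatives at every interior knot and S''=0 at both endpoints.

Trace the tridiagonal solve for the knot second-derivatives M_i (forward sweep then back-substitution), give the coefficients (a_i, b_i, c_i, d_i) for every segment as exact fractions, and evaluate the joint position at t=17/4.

  seg 0: a=-4 b=2353/493 c=0 d=-381/1972
  seg 1: a=4 b=1210/493 c=-1143/986 d=-2263/986
  seg 2: a=3 b=-6655/986 c=-3966/493 d=265/34
  seg 3: a=-4 b=268/493 c=15123/986 d=-7771/986
  seg 4: a=4 b=7469/986 c=-4095/493 d=1365/986
S(17/4) = -191119/63104

Δ: Δ0=4, Δ1=-1, Δ2=-7, Δ3=8, Δ4=-7/2
row 1: diag=6, rhs=-30; c'=1/6, d'=-5
row 2: denom=4−1·1/6=23/6; d'=(-36−1·-5)/(23/6)=-186/23
row 3: denom=4−1·6/23=86/23; d'=(90−1·-186/23)/(86/23)=1128/43
row 4: denom=6−1·23/86=493/86; d'=(-69−1·1128/43)/(493/86)=-8190/493
back: M4=-8190/493
back: M3=1128/43−23/86·-8190/493=15123/493
back: M2=-186/23−6/23·15123/493=-7932/493
back: M1=-5−1/6·-7932/493=-1143/493
M: M0=0, M1=-1143/493, M2=-7932/493, M3=15123/493, M4=-8190/493, M5=0
seg 0: a=-4, c=M0/2=0, d=(M1−M0)/(6·2)=-381/1972, b=Δ0−h0·(2M0+M1)/6=2353/493
seg 1: a=4, c=M1/2=-1143/986, d=(M2−M1)/(6·1)=-2263/986, b=Δ1−h1·(2M1+M2)/6=1210/493
seg 2: a=3, c=M2/2=-3966/493, d=(M3−M2)/(6·1)=265/34, b=Δ2−h2·(2M2+M3)/6=-6655/986
seg 3: a=-4, c=M3/2=15123/986, d=(M4−M3)/(6·1)=-7771/986, b=Δ3−h3·(2M3+M4)/6=268/493
seg 4: a=4, c=M4/2=-4095/493, d=(M5−M4)/(6·2)=1365/986, b=Δ4−h4·(2M4+M5)/6=7469/986
t_q=17/4 → seg 3, τ=1/4; S=-4+268/493·τ+15123/986·τ²+-7771/986·τ³=-191119/63104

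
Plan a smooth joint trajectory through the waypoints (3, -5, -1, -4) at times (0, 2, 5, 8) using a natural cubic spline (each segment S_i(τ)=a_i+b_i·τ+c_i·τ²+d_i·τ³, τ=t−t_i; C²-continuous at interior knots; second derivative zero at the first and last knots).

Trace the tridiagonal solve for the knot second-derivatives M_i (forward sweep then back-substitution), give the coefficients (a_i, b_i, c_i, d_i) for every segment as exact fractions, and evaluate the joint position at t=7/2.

  seg 0: a=3 b=-586/111 c=0 d=71/222
  seg 1: a=-5 b=-160/111 c=71/37 d=-331/999
  seg 2: a=-1 b=125/111 c=-118/111 d=118/999
S(7/2) = -1173/296

Δ: Δ0=-4, Δ1=4/3, Δ2=-1
row 1: diag=10, rhs=32; c'=3/10, d'=16/5
row 2: denom=12−3·3/10=111/10; d'=(-14−3·16/5)/(111/10)=-236/111
back: M2=-236/111
back: M1=16/5−3/10·-236/111=142/37
M: M0=0, M1=142/37, M2=-236/111, M3=0
seg 0: a=3, c=M0/2=0, d=(M1−M0)/(6·2)=71/222, b=Δ0−h0·(2M0+M1)/6=-586/111
seg 1: a=-5, c=M1/2=71/37, d=(M2−M1)/(6·3)=-331/999, b=Δ1−h1·(2M1+M2)/6=-160/111
seg 2: a=-1, c=M2/2=-118/111, d=(M3−M2)/(6·3)=118/999, b=Δ2−h2·(2M2+M3)/6=125/111
t_q=7/2 → seg 1, τ=3/2; S=-5+-160/111·τ+71/37·τ²+-331/999·τ³=-1173/296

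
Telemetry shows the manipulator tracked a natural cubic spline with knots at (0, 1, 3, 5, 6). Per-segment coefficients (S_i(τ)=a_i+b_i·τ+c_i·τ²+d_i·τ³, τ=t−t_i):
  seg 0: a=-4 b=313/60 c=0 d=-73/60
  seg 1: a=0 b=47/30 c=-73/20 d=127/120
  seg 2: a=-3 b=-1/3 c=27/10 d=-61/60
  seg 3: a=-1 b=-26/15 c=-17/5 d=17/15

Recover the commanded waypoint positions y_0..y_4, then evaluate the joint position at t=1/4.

y_0=-4 y_1=0 y_2=-3 y_3=-1 y_4=-5
S(1/4) = -695/256

y_0 = S_0(0) = a_0 = -4
y_1 = S_1(0) = a_1 = 0
y_2 = S_2(0) = a_2 = -3
y_3 = S_3(0) = a_3 = -1
y_4 = S_3(1) = -5
t_q=1/4 is in segment 0 (τ=1/4); S_0(τ)=-695/256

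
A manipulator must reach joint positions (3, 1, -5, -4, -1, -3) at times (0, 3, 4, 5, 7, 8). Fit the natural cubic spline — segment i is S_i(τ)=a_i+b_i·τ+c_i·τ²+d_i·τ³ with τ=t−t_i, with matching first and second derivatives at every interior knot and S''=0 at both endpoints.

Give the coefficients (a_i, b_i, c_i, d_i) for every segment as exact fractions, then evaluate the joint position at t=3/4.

  seg 0: a=3 b=2947/1416 c=0 d=-1297/4248
  seg 1: a=1 b=-4363/708 c=-1297/472 d=4121/1416
  seg 2: a=-5 b=-4145/1416 c=353/59 d=-2911/1416
  seg 3: a=-4 b=2033/708 c=-87/472 d=-355/1416
  seg 4: a=-1 b=-619/708 c=-797/472 d=797/1416
S(3/4) = 133885/30208

Δ: Δ0=-2/3, Δ1=-6, Δ2=1, Δ3=3/2, Δ4=-2
row 1: diag=8, rhs=-32; c'=1/8, d'=-4
row 2: denom=4−1·1/8=31/8; d'=(42−1·-4)/(31/8)=368/31
row 3: denom=6−1·8/31=178/31; d'=(3−1·368/31)/(178/31)=-275/178
row 4: denom=6−2·31/89=472/89; d'=(-21−2·-275/178)/(472/89)=-797/236
back: M4=-797/236
back: M3=-275/178−31/89·-797/236=-87/236
back: M2=368/31−8/31·-87/236=706/59
back: M1=-4−1/8·706/59=-1297/236
M: M0=0, M1=-1297/236, M2=706/59, M3=-87/236, M4=-797/236, M5=0
seg 0: a=3, c=M0/2=0, d=(M1−M0)/(6·3)=-1297/4248, b=Δ0−h0·(2M0+M1)/6=2947/1416
seg 1: a=1, c=M1/2=-1297/472, d=(M2−M1)/(6·1)=4121/1416, b=Δ1−h1·(2M1+M2)/6=-4363/708
seg 2: a=-5, c=M2/2=353/59, d=(M3−M2)/(6·1)=-2911/1416, b=Δ2−h2·(2M2+M3)/6=-4145/1416
seg 3: a=-4, c=M3/2=-87/472, d=(M4−M3)/(6·2)=-355/1416, b=Δ3−h3·(2M3+M4)/6=2033/708
seg 4: a=-1, c=M4/2=-797/472, d=(M5−M4)/(6·1)=797/1416, b=Δ4−h4·(2M4+M5)/6=-619/708
t_q=3/4 → seg 0, τ=3/4; S=3+2947/1416·τ+0·τ²+-1297/4248·τ³=133885/30208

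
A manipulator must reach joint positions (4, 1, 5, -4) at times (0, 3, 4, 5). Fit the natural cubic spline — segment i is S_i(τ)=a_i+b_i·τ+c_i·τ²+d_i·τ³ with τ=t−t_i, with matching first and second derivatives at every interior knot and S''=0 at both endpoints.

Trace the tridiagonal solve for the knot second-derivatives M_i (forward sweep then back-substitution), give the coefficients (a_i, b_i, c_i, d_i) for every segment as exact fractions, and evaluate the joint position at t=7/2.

Δ: Δ0=-1, Δ1=4, Δ2=-9
row 1: diag=8, rhs=30; c'=1/8, d'=15/4
row 2: denom=4−1·1/8=31/8; d'=(-78−1·15/4)/(31/8)=-654/31
back: M2=-654/31
back: M1=15/4−1/8·-654/31=198/31
M: M0=0, M1=198/31, M2=-654/31, M3=0
seg 0: a=4, c=M0/2=0, d=(M1−M0)/(6·3)=11/31, b=Δ0−h0·(2M0+M1)/6=-130/31
seg 1: a=1, c=M1/2=99/31, d=(M2−M1)/(6·1)=-142/31, b=Δ1−h1·(2M1+M2)/6=167/31
seg 2: a=5, c=M2/2=-327/31, d=(M3−M2)/(6·1)=109/31, b=Δ2−h2·(2M2+M3)/6=-61/31
t_q=7/2 → seg 1, τ=1/2; S=1+167/31·τ+99/31·τ²+-142/31·τ³=243/62

  seg 0: a=4 b=-130/31 c=0 d=11/31
  seg 1: a=1 b=167/31 c=99/31 d=-142/31
  seg 2: a=5 b=-61/31 c=-327/31 d=109/31
S(7/2) = 243/62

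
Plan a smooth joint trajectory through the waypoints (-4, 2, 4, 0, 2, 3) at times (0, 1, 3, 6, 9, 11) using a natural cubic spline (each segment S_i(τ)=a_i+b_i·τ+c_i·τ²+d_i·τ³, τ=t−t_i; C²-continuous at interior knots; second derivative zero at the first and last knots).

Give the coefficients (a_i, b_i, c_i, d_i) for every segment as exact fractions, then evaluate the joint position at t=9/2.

  seg 0: a=-4 b=38515/5676 c=0 d=-4459/5676
  seg 1: a=2 b=12569/2838 c=-4459/1892 d=1823/5676
  seg 2: a=4 b=-3247/2838 c=-813/1892 d=2081/17028
  seg 3: a=0 b=-2399/5676 c=317/473 d=-581/5676
  seg 4: a=2 b=2369/2838 c=-475/1892 d=475/11352
S(9/2) = 26177/15136

Δ: Δ0=6, Δ1=1, Δ2=-4/3, Δ3=2/3, Δ4=1/2
row 1: diag=6, rhs=-30; c'=1/3, d'=-5
row 2: denom=10−2·1/3=28/3; d'=(-14−2·-5)/(28/3)=-3/7
row 3: denom=12−3·9/28=309/28; d'=(12−3·-3/7)/(309/28)=124/103
row 4: denom=10−3·28/103=946/103; d'=(-1−3·124/103)/(946/103)=-475/946
back: M4=-475/946
back: M3=124/103−28/103·-475/946=634/473
back: M2=-3/7−9/28·634/473=-813/946
back: M1=-5−1/3·-813/946=-4459/946
M: M0=0, M1=-4459/946, M2=-813/946, M3=634/473, M4=-475/946, M5=0
seg 0: a=-4, c=M0/2=0, d=(M1−M0)/(6·1)=-4459/5676, b=Δ0−h0·(2M0+M1)/6=38515/5676
seg 1: a=2, c=M1/2=-4459/1892, d=(M2−M1)/(6·2)=1823/5676, b=Δ1−h1·(2M1+M2)/6=12569/2838
seg 2: a=4, c=M2/2=-813/1892, d=(M3−M2)/(6·3)=2081/17028, b=Δ2−h2·(2M2+M3)/6=-3247/2838
seg 3: a=0, c=M3/2=317/473, d=(M4−M3)/(6·3)=-581/5676, b=Δ3−h3·(2M3+M4)/6=-2399/5676
seg 4: a=2, c=M4/2=-475/1892, d=(M5−M4)/(6·2)=475/11352, b=Δ4−h4·(2M4+M5)/6=2369/2838
t_q=9/2 → seg 2, τ=3/2; S=4+-3247/2838·τ+-813/1892·τ²+2081/17028·τ³=26177/15136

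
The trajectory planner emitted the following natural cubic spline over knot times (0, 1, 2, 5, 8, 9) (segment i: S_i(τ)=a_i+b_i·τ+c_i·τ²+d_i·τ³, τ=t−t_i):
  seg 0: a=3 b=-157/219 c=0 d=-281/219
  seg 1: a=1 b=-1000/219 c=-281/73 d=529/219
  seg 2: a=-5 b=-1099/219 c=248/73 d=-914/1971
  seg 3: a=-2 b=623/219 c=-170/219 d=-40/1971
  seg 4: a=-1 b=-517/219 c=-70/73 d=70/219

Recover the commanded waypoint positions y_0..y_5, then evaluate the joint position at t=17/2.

y_0=3 y_1=1 y_2=-5 y_3=-2 y_4=-1 y_5=-4
S(17/2) = -695/292

y_0 = S_0(0) = a_0 = 3
y_1 = S_1(0) = a_1 = 1
y_2 = S_2(0) = a_2 = -5
y_3 = S_3(0) = a_3 = -2
y_4 = S_4(0) = a_4 = -1
y_5 = S_4(1) = -4
t_q=17/2 is in segment 4 (τ=1/2); S_4(τ)=-695/292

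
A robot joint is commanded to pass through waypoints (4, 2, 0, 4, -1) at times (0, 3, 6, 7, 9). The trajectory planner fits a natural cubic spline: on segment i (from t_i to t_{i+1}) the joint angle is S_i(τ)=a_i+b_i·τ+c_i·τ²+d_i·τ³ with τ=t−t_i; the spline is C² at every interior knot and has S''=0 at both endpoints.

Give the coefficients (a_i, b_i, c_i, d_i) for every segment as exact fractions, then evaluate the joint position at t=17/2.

Δ: Δ0=-2/3, Δ1=-2/3, Δ2=4, Δ3=-5/2
row 1: diag=12, rhs=0; c'=1/4, d'=0
row 2: denom=8−3·1/4=29/4; d'=(28−3·0)/(29/4)=112/29
row 3: denom=6−1·4/29=170/29; d'=(-39−1·112/29)/(170/29)=-1243/170
back: M3=-1243/170
back: M2=112/29−4/29·-1243/170=414/85
back: M1=0−1/4·414/85=-207/170
M: M0=0, M1=-207/170, M2=414/85, M3=-1243/170, M4=0
seg 0: a=4, c=M0/2=0, d=(M1−M0)/(6·3)=-23/340, b=Δ0−h0·(2M0+M1)/6=-59/1020
seg 1: a=2, c=M1/2=-207/340, d=(M2−M1)/(6·3)=23/68, b=Δ1−h1·(2M1+M2)/6=-961/510
seg 2: a=0, c=M2/2=207/85, d=(M3−M2)/(6·1)=-2071/1020, b=Δ2−h2·(2M2+M3)/6=3667/1020
seg 3: a=4, c=M3/2=-1243/340, d=(M4−M3)/(6·2)=1243/2040, b=Δ3−h3·(2M3+M4)/6=1211/510
t_q=17/2 → seg 3, τ=3/2; S=4+1211/510·τ+-1243/340·τ²+1243/2040·τ³=1515/1088

  seg 0: a=4 b=-59/1020 c=0 d=-23/340
  seg 1: a=2 b=-961/510 c=-207/340 d=23/68
  seg 2: a=0 b=3667/1020 c=207/85 d=-2071/1020
  seg 3: a=4 b=1211/510 c=-1243/340 d=1243/2040
S(17/2) = 1515/1088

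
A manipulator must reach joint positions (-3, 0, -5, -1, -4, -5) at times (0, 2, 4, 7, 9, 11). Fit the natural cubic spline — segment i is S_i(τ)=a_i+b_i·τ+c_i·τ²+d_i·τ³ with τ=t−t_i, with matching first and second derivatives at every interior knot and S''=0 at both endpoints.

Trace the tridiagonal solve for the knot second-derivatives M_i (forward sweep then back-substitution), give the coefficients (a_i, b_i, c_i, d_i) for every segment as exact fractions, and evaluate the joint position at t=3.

Δ: Δ0=3/2, Δ1=-5/2, Δ2=4/3, Δ3=-3/2, Δ4=-1/2
row 1: diag=8, rhs=-24; c'=1/4, d'=-3
row 2: denom=10−2·1/4=19/2; d'=(23−2·-3)/(19/2)=58/19
row 3: denom=10−3·6/19=172/19; d'=(-17−3·58/19)/(172/19)=-497/172
row 4: denom=8−2·19/86=325/43; d'=(6−2·-497/172)/(325/43)=1013/650
back: M4=1013/650
back: M3=-497/172−19/86·1013/650=-1051/325
back: M2=58/19−6/19·-1051/325=1324/325
back: M1=-3−1/4·1324/325=-1306/325
M: M0=0, M1=-1306/325, M2=1324/325, M3=-1051/325, M4=1013/650, M5=0
seg 0: a=-3, c=M0/2=0, d=(M1−M0)/(6·2)=-653/1950, b=Δ0−h0·(2M0+M1)/6=5537/1950
seg 1: a=0, c=M1/2=-653/325, d=(M2−M1)/(6·2)=263/390, b=Δ1−h1·(2M1+M2)/6=-2299/1950
seg 2: a=-5, c=M2/2=662/325, d=(M3−M2)/(6·3)=-95/234, b=Δ2−h2·(2M2+M3)/6=-2191/1950
seg 3: a=-1, c=M3/2=-1051/650, d=(M4−M3)/(6·2)=623/1560, b=Δ3−h3·(2M3+M4)/6=133/975
seg 4: a=-4, c=M4/2=1013/1300, d=(M5−M4)/(6·2)=-1013/7800, b=Δ4−h4·(2M4+M5)/6=-3001/1950
t_q=3 → seg 1, τ=1; S=0+-2299/1950·τ+-653/325·τ²+263/390·τ³=-817/325

  seg 0: a=-3 b=5537/1950 c=0 d=-653/1950
  seg 1: a=0 b=-2299/1950 c=-653/325 d=263/390
  seg 2: a=-5 b=-2191/1950 c=662/325 d=-95/234
  seg 3: a=-1 b=133/975 c=-1051/650 d=623/1560
  seg 4: a=-4 b=-3001/1950 c=1013/1300 d=-1013/7800
S(3) = -817/325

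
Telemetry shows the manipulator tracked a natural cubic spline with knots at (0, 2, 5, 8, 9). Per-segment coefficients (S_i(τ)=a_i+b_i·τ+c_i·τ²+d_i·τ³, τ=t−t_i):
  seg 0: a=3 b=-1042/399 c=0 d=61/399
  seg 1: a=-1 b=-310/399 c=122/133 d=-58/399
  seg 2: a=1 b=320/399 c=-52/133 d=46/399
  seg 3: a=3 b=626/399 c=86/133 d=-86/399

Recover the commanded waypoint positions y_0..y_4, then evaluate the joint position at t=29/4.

y_0=3 y_1=-1 y_2=1 y_3=3 y_4=5
S(29/4) = 479/224

y_0 = S_0(0) = a_0 = 3
y_1 = S_1(0) = a_1 = -1
y_2 = S_2(0) = a_2 = 1
y_3 = S_3(0) = a_3 = 3
y_4 = S_3(1) = 5
t_q=29/4 is in segment 2 (τ=9/4); S_2(τ)=479/224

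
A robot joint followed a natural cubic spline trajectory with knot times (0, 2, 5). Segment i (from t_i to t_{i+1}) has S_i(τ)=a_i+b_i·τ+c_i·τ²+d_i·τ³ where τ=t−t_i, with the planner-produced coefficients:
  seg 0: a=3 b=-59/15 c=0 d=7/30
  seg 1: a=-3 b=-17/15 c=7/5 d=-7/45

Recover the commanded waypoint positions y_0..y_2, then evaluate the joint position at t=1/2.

y_0 = S_0(0) = a_0 = 3
y_1 = S_1(0) = a_1 = -3
y_2 = S_1(3) = 2
t_q=1/2 is in segment 0 (τ=1/2); S_0(τ)=17/16

y_0=3 y_1=-3 y_2=2
S(1/2) = 17/16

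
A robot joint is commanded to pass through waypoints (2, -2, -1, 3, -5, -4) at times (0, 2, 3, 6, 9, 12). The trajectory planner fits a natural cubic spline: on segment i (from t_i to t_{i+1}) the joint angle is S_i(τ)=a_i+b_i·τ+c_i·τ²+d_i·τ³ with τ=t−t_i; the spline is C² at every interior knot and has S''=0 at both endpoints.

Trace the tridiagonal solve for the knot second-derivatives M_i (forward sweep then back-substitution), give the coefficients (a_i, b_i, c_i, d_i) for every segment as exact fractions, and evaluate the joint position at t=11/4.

Δ: Δ0=-2, Δ1=1, Δ2=4/3, Δ3=-8/3, Δ4=1/3
row 1: diag=6, rhs=18; c'=1/6, d'=3
row 2: denom=8−1·1/6=47/6; d'=(2−1·3)/(47/6)=-6/47
row 3: denom=12−3·18/47=510/47; d'=(-24−3·-6/47)/(510/47)=-37/17
row 4: denom=12−3·47/170=1899/170; d'=(18−3·-37/17)/(1899/170)=1390/633
back: M4=1390/633
back: M3=-37/17−47/170·1390/633=-1762/633
back: M2=-6/47−18/47·-1762/633=198/211
back: M1=3−1/6·198/211=600/211
M: M0=0, M1=600/211, M2=198/211, M3=-1762/633, M4=1390/633, M5=0
seg 0: a=2, c=M0/2=0, d=(M1−M0)/(6·2)=50/211, b=Δ0−h0·(2M0+M1)/6=-622/211
seg 1: a=-2, c=M1/2=300/211, d=(M2−M1)/(6·1)=-67/211, b=Δ1−h1·(2M1+M2)/6=-22/211
seg 2: a=-1, c=M2/2=99/211, d=(M3−M2)/(6·3)=-1178/5697, b=Δ2−h2·(2M2+M3)/6=377/211
seg 3: a=3, c=M3/2=-881/633, d=(M4−M3)/(6·3)=1576/5697, b=Δ3−h3·(2M3+M4)/6=-207/211
seg 4: a=-5, c=M4/2=695/633, d=(M5−M4)/(6·3)=-695/5697, b=Δ4−h4·(2M4+M5)/6=-393/211
t_q=11/4 → seg 1, τ=3/4; S=-2+-22/211·τ+300/211·τ²+-67/211·τ³=-19073/13504

  seg 0: a=2 b=-622/211 c=0 d=50/211
  seg 1: a=-2 b=-22/211 c=300/211 d=-67/211
  seg 2: a=-1 b=377/211 c=99/211 d=-1178/5697
  seg 3: a=3 b=-207/211 c=-881/633 d=1576/5697
  seg 4: a=-5 b=-393/211 c=695/633 d=-695/5697
S(11/4) = -19073/13504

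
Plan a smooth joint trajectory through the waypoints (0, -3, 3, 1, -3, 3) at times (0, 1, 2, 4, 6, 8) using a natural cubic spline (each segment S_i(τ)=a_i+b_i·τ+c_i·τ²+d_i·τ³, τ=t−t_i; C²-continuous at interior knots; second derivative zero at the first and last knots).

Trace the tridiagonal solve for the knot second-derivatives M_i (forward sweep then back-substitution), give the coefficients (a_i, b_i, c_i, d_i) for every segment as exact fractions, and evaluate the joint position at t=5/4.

Δ: Δ0=-3, Δ1=6, Δ2=-1, Δ3=-2, Δ4=3
row 1: diag=4, rhs=54; c'=1/4, d'=27/2
row 2: denom=6−1·1/4=23/4; d'=(-42−1·27/2)/(23/4)=-222/23
row 3: denom=8−2·8/23=168/23; d'=(-6−2·-222/23)/(168/23)=51/28
row 4: denom=8−2·23/84=313/42; d'=(30−2·51/28)/(313/42)=1107/313
back: M4=1107/313
back: M3=51/28−23/84·1107/313=267/313
back: M2=-222/23−8/23·267/313=-3114/313
back: M1=27/2−1/4·-3114/313=5004/313
M: M0=0, M1=5004/313, M2=-3114/313, M3=267/313, M4=1107/313, M5=0
seg 0: a=0, c=M0/2=0, d=(M1−M0)/(6·1)=834/313, b=Δ0−h0·(2M0+M1)/6=-1773/313
seg 1: a=-3, c=M1/2=2502/313, d=(M2−M1)/(6·1)=-1353/313, b=Δ1−h1·(2M1+M2)/6=729/313
seg 2: a=3, c=M2/2=-1557/313, d=(M3−M2)/(6·2)=1127/1252, b=Δ2−h2·(2M2+M3)/6=1674/313
seg 3: a=1, c=M3/2=267/626, d=(M4−M3)/(6·2)=70/313, b=Δ3−h3·(2M3+M4)/6=-1173/313
seg 4: a=-3, c=M4/2=1107/626, d=(M5−M4)/(6·2)=-369/1252, b=Δ4−h4·(2M4+M5)/6=201/313
t_q=5/4 → seg 1, τ=1/4; S=-3+729/313·τ+2502/313·τ²+-1353/313·τ³=-39777/20032

  seg 0: a=0 b=-1773/313 c=0 d=834/313
  seg 1: a=-3 b=729/313 c=2502/313 d=-1353/313
  seg 2: a=3 b=1674/313 c=-1557/313 d=1127/1252
  seg 3: a=1 b=-1173/313 c=267/626 d=70/313
  seg 4: a=-3 b=201/313 c=1107/626 d=-369/1252
S(5/4) = -39777/20032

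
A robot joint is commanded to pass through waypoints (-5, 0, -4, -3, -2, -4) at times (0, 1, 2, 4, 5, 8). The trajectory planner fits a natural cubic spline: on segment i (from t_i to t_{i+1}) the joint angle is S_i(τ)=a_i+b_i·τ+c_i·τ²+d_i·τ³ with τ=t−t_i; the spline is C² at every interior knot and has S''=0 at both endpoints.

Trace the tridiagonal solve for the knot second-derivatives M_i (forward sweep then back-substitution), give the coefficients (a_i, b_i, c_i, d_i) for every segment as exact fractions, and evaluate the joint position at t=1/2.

  seg 0: a=-5 b=43291/5718 c=0 d=-14701/5718
  seg 1: a=0 b=-406/2859 c=-14701/1906 d=22043/5718
  seg 2: a=-4 b=-22889/5718 c=3671/953 d=-2288/2859
  seg 3: a=-3 b=10303/5718 c=-905/953 d=845/5718
  seg 4: a=-2 b=989/2859 c=-965/1906 d=965/17154
S(1/2) = -23419/15248

Δ: Δ0=5, Δ1=-4, Δ2=1/2, Δ3=1, Δ4=-2/3
row 1: diag=4, rhs=-54; c'=1/4, d'=-27/2
row 2: denom=6−1·1/4=23/4; d'=(27−1·-27/2)/(23/4)=162/23
row 3: denom=6−2·8/23=122/23; d'=(3−2·162/23)/(122/23)=-255/122
row 4: denom=8−1·23/122=953/122; d'=(-10−1·-255/122)/(953/122)=-965/953
back: M4=-965/953
back: M3=-255/122−23/122·-965/953=-1810/953
back: M2=162/23−8/23·-1810/953=7342/953
back: M1=-27/2−1/4·7342/953=-14701/953
M: M0=0, M1=-14701/953, M2=7342/953, M3=-1810/953, M4=-965/953, M5=0
seg 0: a=-5, c=M0/2=0, d=(M1−M0)/(6·1)=-14701/5718, b=Δ0−h0·(2M0+M1)/6=43291/5718
seg 1: a=0, c=M1/2=-14701/1906, d=(M2−M1)/(6·1)=22043/5718, b=Δ1−h1·(2M1+M2)/6=-406/2859
seg 2: a=-4, c=M2/2=3671/953, d=(M3−M2)/(6·2)=-2288/2859, b=Δ2−h2·(2M2+M3)/6=-22889/5718
seg 3: a=-3, c=M3/2=-905/953, d=(M4−M3)/(6·1)=845/5718, b=Δ3−h3·(2M3+M4)/6=10303/5718
seg 4: a=-2, c=M4/2=-965/1906, d=(M5−M4)/(6·3)=965/17154, b=Δ4−h4·(2M4+M5)/6=989/2859
t_q=1/2 → seg 0, τ=1/2; S=-5+43291/5718·τ+0·τ²+-14701/5718·τ³=-23419/15248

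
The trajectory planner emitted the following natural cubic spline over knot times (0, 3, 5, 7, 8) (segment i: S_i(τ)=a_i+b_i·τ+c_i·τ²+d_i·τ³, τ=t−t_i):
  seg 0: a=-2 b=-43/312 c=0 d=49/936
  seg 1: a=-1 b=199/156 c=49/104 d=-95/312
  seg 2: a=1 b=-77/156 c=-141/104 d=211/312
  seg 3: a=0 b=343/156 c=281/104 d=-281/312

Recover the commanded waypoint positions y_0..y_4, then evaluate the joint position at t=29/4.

y_0 = S_0(0) = a_0 = -2
y_1 = S_1(0) = a_1 = -1
y_2 = S_2(0) = a_2 = 1
y_3 = S_3(0) = a_3 = 0
y_4 = S_3(1) = 4
t_q=29/4 is in segment 3 (τ=1/4); S_3(τ)=4689/6656

y_0=-2 y_1=-1 y_2=1 y_3=0 y_4=4
S(29/4) = 4689/6656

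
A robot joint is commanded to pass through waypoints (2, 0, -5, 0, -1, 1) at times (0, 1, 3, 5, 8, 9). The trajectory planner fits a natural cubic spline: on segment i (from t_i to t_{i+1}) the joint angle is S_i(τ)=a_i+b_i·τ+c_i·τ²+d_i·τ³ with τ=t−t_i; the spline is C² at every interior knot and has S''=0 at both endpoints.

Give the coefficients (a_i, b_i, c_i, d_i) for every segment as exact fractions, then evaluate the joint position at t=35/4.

  seg 0: a=2 b=-7151/4398 c=0 d=-1645/4398
  seg 1: a=0 b=-6043/2199 c=-1645/1466 d=10961/17592
  seg 2: a=-5 b=1057/4398 c=7671/2932 d=-13075/17592
  seg 3: a=0 b=3929/2199 c=-1351/733 d=833/2199
  seg 4: a=-1 b=2102/2199 c=1148/733 d=-1148/2199
S(35/4) = 4429/11728

Δ: Δ0=-2, Δ1=-5/2, Δ2=5/2, Δ3=-1/3, Δ4=2
row 1: diag=6, rhs=-3; c'=1/3, d'=-1/2
row 2: denom=8−2·1/3=22/3; d'=(30−2·-1/2)/(22/3)=93/22
row 3: denom=10−2·3/11=104/11; d'=(-17−2·93/22)/(104/11)=-35/13
row 4: denom=8−3·33/104=733/104; d'=(14−3·-35/13)/(733/104)=2296/733
back: M4=2296/733
back: M3=-35/13−33/104·2296/733=-2702/733
back: M2=93/22−3/11·-2702/733=7671/1466
back: M1=-1/2−1/3·7671/1466=-1645/733
M: M0=0, M1=-1645/733, M2=7671/1466, M3=-2702/733, M4=2296/733, M5=0
seg 0: a=2, c=M0/2=0, d=(M1−M0)/(6·1)=-1645/4398, b=Δ0−h0·(2M0+M1)/6=-7151/4398
seg 1: a=0, c=M1/2=-1645/1466, d=(M2−M1)/(6·2)=10961/17592, b=Δ1−h1·(2M1+M2)/6=-6043/2199
seg 2: a=-5, c=M2/2=7671/2932, d=(M3−M2)/(6·2)=-13075/17592, b=Δ2−h2·(2M2+M3)/6=1057/4398
seg 3: a=0, c=M3/2=-1351/733, d=(M4−M3)/(6·3)=833/2199, b=Δ3−h3·(2M3+M4)/6=3929/2199
seg 4: a=-1, c=M4/2=1148/733, d=(M5−M4)/(6·1)=-1148/2199, b=Δ4−h4·(2M4+M5)/6=2102/2199
t_q=35/4 → seg 4, τ=3/4; S=-1+2102/2199·τ+1148/733·τ²+-1148/2199·τ³=4429/11728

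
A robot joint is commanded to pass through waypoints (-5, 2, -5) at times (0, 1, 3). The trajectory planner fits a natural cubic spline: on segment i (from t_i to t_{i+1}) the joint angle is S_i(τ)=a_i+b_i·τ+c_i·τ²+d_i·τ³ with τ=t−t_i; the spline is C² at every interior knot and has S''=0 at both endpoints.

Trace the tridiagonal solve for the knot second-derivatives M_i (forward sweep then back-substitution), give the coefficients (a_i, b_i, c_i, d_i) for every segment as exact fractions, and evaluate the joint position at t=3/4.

  seg 0: a=-5 b=35/4 c=0 d=-7/4
  seg 1: a=2 b=7/2 c=-21/4 d=7/8
S(3/4) = 211/256

Δ: Δ0=7, Δ1=-7/2
row 1: diag=6, rhs=-63; c'=1/3, d'=-21/2
back: M1=-21/2
M: M0=0, M1=-21/2, M2=0
seg 0: a=-5, c=M0/2=0, d=(M1−M0)/(6·1)=-7/4, b=Δ0−h0·(2M0+M1)/6=35/4
seg 1: a=2, c=M1/2=-21/4, d=(M2−M1)/(6·2)=7/8, b=Δ1−h1·(2M1+M2)/6=7/2
t_q=3/4 → seg 0, τ=3/4; S=-5+35/4·τ+0·τ²+-7/4·τ³=211/256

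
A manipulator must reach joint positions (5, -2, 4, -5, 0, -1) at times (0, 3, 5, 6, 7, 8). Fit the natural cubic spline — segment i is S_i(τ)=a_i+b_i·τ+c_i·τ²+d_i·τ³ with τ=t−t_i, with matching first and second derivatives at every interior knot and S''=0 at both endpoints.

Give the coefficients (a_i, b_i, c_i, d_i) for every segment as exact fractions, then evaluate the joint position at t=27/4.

Δ: Δ0=-7/3, Δ1=3, Δ2=-9, Δ3=5, Δ4=-1
row 1: diag=10, rhs=32; c'=1/5, d'=16/5
row 2: denom=6−2·1/5=28/5; d'=(-72−2·16/5)/(28/5)=-14
row 3: denom=4−1·5/28=107/28; d'=(84−1·-14)/(107/28)=2744/107
row 4: denom=4−1·28/107=400/107; d'=(-36−1·2744/107)/(400/107)=-1649/100
back: M4=-1649/100
back: M3=2744/107−28/107·-1649/100=749/25
back: M2=-14−5/28·749/25=-387/20
back: M1=16/5−1/5·-387/20=707/100
M: M0=0, M1=707/100, M2=-387/20, M3=749/25, M4=-1649/100, M5=0
seg 0: a=5, c=M0/2=0, d=(M1−M0)/(6·3)=707/1800, b=Δ0−h0·(2M0+M1)/6=-3521/600
seg 1: a=-2, c=M1/2=707/200, d=(M2−M1)/(6·2)=-1321/600, b=Δ1−h1·(2M1+M2)/6=1421/300
seg 2: a=4, c=M2/2=-387/40, d=(M3−M2)/(6·1)=4931/600, b=Δ2−h2·(2M2+M3)/6=-2263/300
seg 3: a=-5, c=M3/2=749/50, d=(M4−M3)/(6·1)=-929/120, b=Δ3−h3·(2M3+M4)/6=-1343/600
seg 4: a=0, c=M4/2=-1649/200, d=(M5−M4)/(6·1)=1649/600, b=Δ4−h4·(2M4+M5)/6=1349/300
t_q=27/4 → seg 3, τ=3/4; S=-5+-1343/600·τ+749/50·τ²+-929/120·τ³=-19437/12800

  seg 0: a=5 b=-3521/600 c=0 d=707/1800
  seg 1: a=-2 b=1421/300 c=707/200 d=-1321/600
  seg 2: a=4 b=-2263/300 c=-387/40 d=4931/600
  seg 3: a=-5 b=-1343/600 c=749/50 d=-929/120
  seg 4: a=0 b=1349/300 c=-1649/200 d=1649/600
S(27/4) = -19437/12800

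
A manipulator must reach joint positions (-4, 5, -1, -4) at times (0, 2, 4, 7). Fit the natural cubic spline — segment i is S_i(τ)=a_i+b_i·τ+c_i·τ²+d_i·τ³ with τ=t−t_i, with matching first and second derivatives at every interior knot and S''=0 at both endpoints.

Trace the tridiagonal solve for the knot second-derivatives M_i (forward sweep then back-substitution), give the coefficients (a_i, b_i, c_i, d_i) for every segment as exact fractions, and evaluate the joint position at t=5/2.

Δ: Δ0=9/2, Δ1=-3, Δ2=-1
row 1: diag=8, rhs=-45; c'=1/4, d'=-45/8
row 2: denom=10−2·1/4=19/2; d'=(12−2·-45/8)/(19/2)=93/38
back: M2=93/38
back: M1=-45/8−1/4·93/38=-237/38
M: M0=0, M1=-237/38, M2=93/38, M3=0
seg 0: a=-4, c=M0/2=0, d=(M1−M0)/(6·2)=-79/152, b=Δ0−h0·(2M0+M1)/6=125/19
seg 1: a=5, c=M1/2=-237/76, d=(M2−M1)/(6·2)=55/76, b=Δ1−h1·(2M1+M2)/6=13/38
seg 2: a=-1, c=M2/2=93/76, d=(M3−M2)/(6·3)=-31/228, b=Δ2−h2·(2M2+M3)/6=-131/38
t_q=5/2 → seg 1, τ=1/2; S=5+13/38·τ+-237/76·τ²+55/76·τ³=2725/608

  seg 0: a=-4 b=125/19 c=0 d=-79/152
  seg 1: a=5 b=13/38 c=-237/76 d=55/76
  seg 2: a=-1 b=-131/38 c=93/76 d=-31/228
S(5/2) = 2725/608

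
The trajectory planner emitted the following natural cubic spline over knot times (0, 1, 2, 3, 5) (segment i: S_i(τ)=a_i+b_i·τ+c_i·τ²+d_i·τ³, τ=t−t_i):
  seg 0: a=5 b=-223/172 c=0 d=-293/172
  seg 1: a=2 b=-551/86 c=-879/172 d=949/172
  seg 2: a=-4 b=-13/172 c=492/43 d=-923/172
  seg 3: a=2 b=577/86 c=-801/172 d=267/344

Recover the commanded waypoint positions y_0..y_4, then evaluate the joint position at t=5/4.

y_0 = S_0(0) = a_0 = 5
y_1 = S_1(0) = a_1 = 2
y_2 = S_2(0) = a_2 = -4
y_3 = S_3(0) = a_3 = 2
y_4 = S_3(2) = 3
t_q=5/4 is in segment 1 (τ=1/4); S_1(τ)=1817/11008

y_0=5 y_1=2 y_2=-4 y_3=2 y_4=3
S(5/4) = 1817/11008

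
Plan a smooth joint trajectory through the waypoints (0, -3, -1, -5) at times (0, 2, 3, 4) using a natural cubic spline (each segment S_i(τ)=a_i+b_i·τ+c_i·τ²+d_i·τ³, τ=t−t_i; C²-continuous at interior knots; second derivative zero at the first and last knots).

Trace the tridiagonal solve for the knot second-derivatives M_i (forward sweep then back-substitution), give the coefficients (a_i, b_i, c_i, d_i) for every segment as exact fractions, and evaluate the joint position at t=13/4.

  seg 0: a=0 b=-149/46 c=0 d=10/23
  seg 1: a=-3 b=91/46 c=60/23 d=-119/46
  seg 2: a=-1 b=-13/23 c=-237/46 d=79/46
S(13/4) = -4229/2944

Δ: Δ0=-3/2, Δ1=2, Δ2=-4
row 1: diag=6, rhs=21; c'=1/6, d'=7/2
row 2: denom=4−1·1/6=23/6; d'=(-36−1·7/2)/(23/6)=-237/23
back: M2=-237/23
back: M1=7/2−1/6·-237/23=120/23
M: M0=0, M1=120/23, M2=-237/23, M3=0
seg 0: a=0, c=M0/2=0, d=(M1−M0)/(6·2)=10/23, b=Δ0−h0·(2M0+M1)/6=-149/46
seg 1: a=-3, c=M1/2=60/23, d=(M2−M1)/(6·1)=-119/46, b=Δ1−h1·(2M1+M2)/6=91/46
seg 2: a=-1, c=M2/2=-237/46, d=(M3−M2)/(6·1)=79/46, b=Δ2−h2·(2M2+M3)/6=-13/23
t_q=13/4 → seg 2, τ=1/4; S=-1+-13/23·τ+-237/46·τ²+79/46·τ³=-4229/2944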